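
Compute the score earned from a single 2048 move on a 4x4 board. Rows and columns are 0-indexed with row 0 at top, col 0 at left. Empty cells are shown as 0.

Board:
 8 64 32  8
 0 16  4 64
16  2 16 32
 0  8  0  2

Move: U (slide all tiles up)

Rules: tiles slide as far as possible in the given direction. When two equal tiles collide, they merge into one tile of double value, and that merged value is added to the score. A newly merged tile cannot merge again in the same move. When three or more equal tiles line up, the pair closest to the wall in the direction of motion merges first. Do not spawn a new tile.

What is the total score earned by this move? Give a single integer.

Slide up:
col 0: [8, 0, 16, 0] -> [8, 16, 0, 0]  score +0 (running 0)
col 1: [64, 16, 2, 8] -> [64, 16, 2, 8]  score +0 (running 0)
col 2: [32, 4, 16, 0] -> [32, 4, 16, 0]  score +0 (running 0)
col 3: [8, 64, 32, 2] -> [8, 64, 32, 2]  score +0 (running 0)
Board after move:
 8 64 32  8
16 16  4 64
 0  2 16 32
 0  8  0  2

Answer: 0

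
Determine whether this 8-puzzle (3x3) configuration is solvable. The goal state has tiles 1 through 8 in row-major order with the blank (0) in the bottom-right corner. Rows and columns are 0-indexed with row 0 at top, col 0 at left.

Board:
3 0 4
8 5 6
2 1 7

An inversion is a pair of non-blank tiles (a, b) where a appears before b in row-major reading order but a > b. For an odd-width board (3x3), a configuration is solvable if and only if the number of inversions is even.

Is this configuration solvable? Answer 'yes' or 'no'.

Answer: yes

Derivation:
Inversions (pairs i<j in row-major order where tile[i] > tile[j] > 0): 14
14 is even, so the puzzle is solvable.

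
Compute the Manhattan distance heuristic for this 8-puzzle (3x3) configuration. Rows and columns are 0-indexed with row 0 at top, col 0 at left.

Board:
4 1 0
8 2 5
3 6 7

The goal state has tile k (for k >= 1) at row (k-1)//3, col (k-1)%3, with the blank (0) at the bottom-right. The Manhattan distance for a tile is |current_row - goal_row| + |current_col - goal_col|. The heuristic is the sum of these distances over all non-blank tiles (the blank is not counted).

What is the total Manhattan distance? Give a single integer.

Tile 4: at (0,0), goal (1,0), distance |0-1|+|0-0| = 1
Tile 1: at (0,1), goal (0,0), distance |0-0|+|1-0| = 1
Tile 8: at (1,0), goal (2,1), distance |1-2|+|0-1| = 2
Tile 2: at (1,1), goal (0,1), distance |1-0|+|1-1| = 1
Tile 5: at (1,2), goal (1,1), distance |1-1|+|2-1| = 1
Tile 3: at (2,0), goal (0,2), distance |2-0|+|0-2| = 4
Tile 6: at (2,1), goal (1,2), distance |2-1|+|1-2| = 2
Tile 7: at (2,2), goal (2,0), distance |2-2|+|2-0| = 2
Sum: 1 + 1 + 2 + 1 + 1 + 4 + 2 + 2 = 14

Answer: 14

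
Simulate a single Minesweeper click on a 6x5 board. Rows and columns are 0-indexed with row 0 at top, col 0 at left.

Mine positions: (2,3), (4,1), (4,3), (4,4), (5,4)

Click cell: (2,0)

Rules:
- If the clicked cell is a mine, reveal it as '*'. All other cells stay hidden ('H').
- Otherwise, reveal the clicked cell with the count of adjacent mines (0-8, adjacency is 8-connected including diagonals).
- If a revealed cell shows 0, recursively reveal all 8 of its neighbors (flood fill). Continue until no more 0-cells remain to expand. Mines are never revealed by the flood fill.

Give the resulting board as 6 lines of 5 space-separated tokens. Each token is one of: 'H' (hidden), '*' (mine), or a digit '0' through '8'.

0 0 0 0 0
0 0 1 1 1
0 0 1 H H
1 1 3 H H
H H H H H
H H H H H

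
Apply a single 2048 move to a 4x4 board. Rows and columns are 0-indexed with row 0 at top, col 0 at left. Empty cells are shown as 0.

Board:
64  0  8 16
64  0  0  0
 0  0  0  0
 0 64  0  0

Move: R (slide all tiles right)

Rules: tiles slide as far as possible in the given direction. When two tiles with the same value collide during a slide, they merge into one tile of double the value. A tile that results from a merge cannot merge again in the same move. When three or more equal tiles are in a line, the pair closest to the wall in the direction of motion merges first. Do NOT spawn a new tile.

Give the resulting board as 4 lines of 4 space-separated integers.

Answer:  0 64  8 16
 0  0  0 64
 0  0  0  0
 0  0  0 64

Derivation:
Slide right:
row 0: [64, 0, 8, 16] -> [0, 64, 8, 16]
row 1: [64, 0, 0, 0] -> [0, 0, 0, 64]
row 2: [0, 0, 0, 0] -> [0, 0, 0, 0]
row 3: [0, 64, 0, 0] -> [0, 0, 0, 64]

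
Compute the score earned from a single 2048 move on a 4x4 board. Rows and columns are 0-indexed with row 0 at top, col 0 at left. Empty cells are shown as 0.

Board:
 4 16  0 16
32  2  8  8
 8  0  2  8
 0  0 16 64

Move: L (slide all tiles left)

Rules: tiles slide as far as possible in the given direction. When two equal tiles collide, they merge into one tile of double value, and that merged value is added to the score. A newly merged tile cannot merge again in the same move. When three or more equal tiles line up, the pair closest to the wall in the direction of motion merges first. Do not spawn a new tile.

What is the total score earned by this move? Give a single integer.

Answer: 48

Derivation:
Slide left:
row 0: [4, 16, 0, 16] -> [4, 32, 0, 0]  score +32 (running 32)
row 1: [32, 2, 8, 8] -> [32, 2, 16, 0]  score +16 (running 48)
row 2: [8, 0, 2, 8] -> [8, 2, 8, 0]  score +0 (running 48)
row 3: [0, 0, 16, 64] -> [16, 64, 0, 0]  score +0 (running 48)
Board after move:
 4 32  0  0
32  2 16  0
 8  2  8  0
16 64  0  0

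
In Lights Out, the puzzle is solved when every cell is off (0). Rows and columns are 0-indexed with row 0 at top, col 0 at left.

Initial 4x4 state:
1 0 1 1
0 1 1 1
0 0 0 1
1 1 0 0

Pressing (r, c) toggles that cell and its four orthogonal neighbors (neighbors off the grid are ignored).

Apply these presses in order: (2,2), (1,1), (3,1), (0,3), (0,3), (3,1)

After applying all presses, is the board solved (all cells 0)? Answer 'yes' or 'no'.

After press 1 at (2,2):
1 0 1 1
0 1 0 1
0 1 1 0
1 1 1 0

After press 2 at (1,1):
1 1 1 1
1 0 1 1
0 0 1 0
1 1 1 0

After press 3 at (3,1):
1 1 1 1
1 0 1 1
0 1 1 0
0 0 0 0

After press 4 at (0,3):
1 1 0 0
1 0 1 0
0 1 1 0
0 0 0 0

After press 5 at (0,3):
1 1 1 1
1 0 1 1
0 1 1 0
0 0 0 0

After press 6 at (3,1):
1 1 1 1
1 0 1 1
0 0 1 0
1 1 1 0

Lights still on: 11

Answer: no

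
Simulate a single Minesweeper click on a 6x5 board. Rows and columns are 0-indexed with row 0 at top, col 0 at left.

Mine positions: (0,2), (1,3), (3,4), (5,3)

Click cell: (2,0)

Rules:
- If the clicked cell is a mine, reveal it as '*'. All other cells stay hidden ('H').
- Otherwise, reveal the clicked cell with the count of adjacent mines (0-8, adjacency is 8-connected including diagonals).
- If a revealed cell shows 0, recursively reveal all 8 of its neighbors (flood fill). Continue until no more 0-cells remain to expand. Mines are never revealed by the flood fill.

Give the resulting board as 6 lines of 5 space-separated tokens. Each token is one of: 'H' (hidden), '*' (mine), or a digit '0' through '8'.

0 1 H H H
0 1 2 H H
0 0 1 2 H
0 0 0 1 H
0 0 1 2 H
0 0 1 H H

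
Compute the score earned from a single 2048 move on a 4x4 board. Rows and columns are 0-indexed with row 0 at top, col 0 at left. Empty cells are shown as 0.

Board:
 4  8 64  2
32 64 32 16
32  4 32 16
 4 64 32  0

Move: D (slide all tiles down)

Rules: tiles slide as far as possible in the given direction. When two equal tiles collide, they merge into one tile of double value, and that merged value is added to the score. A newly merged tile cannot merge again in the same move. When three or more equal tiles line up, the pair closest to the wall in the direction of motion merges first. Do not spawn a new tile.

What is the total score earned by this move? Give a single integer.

Answer: 160

Derivation:
Slide down:
col 0: [4, 32, 32, 4] -> [0, 4, 64, 4]  score +64 (running 64)
col 1: [8, 64, 4, 64] -> [8, 64, 4, 64]  score +0 (running 64)
col 2: [64, 32, 32, 32] -> [0, 64, 32, 64]  score +64 (running 128)
col 3: [2, 16, 16, 0] -> [0, 0, 2, 32]  score +32 (running 160)
Board after move:
 0  8  0  0
 4 64 64  0
64  4 32  2
 4 64 64 32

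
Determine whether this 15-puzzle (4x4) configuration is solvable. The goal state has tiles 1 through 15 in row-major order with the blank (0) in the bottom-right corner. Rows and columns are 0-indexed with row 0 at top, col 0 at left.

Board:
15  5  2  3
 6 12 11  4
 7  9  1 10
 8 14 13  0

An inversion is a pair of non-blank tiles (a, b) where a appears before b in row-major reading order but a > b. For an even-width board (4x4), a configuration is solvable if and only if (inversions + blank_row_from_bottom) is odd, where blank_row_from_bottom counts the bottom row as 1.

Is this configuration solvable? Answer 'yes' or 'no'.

Answer: no

Derivation:
Inversions: 41
Blank is in row 3 (0-indexed from top), which is row 1 counting from the bottom (bottom = 1).
41 + 1 = 42, which is even, so the puzzle is not solvable.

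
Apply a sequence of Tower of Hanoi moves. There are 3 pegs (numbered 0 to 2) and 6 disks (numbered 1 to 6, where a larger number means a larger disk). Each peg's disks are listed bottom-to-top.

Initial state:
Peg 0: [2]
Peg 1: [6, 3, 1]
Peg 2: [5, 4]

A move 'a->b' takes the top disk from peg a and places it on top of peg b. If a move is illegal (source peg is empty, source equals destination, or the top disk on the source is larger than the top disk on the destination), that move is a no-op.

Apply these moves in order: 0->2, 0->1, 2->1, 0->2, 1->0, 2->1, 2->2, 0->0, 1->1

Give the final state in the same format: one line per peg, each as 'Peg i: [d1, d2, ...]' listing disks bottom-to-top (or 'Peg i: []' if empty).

Answer: Peg 0: [1]
Peg 1: [6, 3, 2]
Peg 2: [5, 4]

Derivation:
After move 1 (0->2):
Peg 0: []
Peg 1: [6, 3, 1]
Peg 2: [5, 4, 2]

After move 2 (0->1):
Peg 0: []
Peg 1: [6, 3, 1]
Peg 2: [5, 4, 2]

After move 3 (2->1):
Peg 0: []
Peg 1: [6, 3, 1]
Peg 2: [5, 4, 2]

After move 4 (0->2):
Peg 0: []
Peg 1: [6, 3, 1]
Peg 2: [5, 4, 2]

After move 5 (1->0):
Peg 0: [1]
Peg 1: [6, 3]
Peg 2: [5, 4, 2]

After move 6 (2->1):
Peg 0: [1]
Peg 1: [6, 3, 2]
Peg 2: [5, 4]

After move 7 (2->2):
Peg 0: [1]
Peg 1: [6, 3, 2]
Peg 2: [5, 4]

After move 8 (0->0):
Peg 0: [1]
Peg 1: [6, 3, 2]
Peg 2: [5, 4]

After move 9 (1->1):
Peg 0: [1]
Peg 1: [6, 3, 2]
Peg 2: [5, 4]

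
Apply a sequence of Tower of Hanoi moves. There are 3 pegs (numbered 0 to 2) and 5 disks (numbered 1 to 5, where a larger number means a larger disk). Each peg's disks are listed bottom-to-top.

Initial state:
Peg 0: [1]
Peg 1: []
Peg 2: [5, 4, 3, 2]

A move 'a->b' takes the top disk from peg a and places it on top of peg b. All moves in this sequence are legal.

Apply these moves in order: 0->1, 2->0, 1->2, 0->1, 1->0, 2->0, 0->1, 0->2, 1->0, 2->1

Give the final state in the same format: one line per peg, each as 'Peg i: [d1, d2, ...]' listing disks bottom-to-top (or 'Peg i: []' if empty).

Answer: Peg 0: [1]
Peg 1: [2]
Peg 2: [5, 4, 3]

Derivation:
After move 1 (0->1):
Peg 0: []
Peg 1: [1]
Peg 2: [5, 4, 3, 2]

After move 2 (2->0):
Peg 0: [2]
Peg 1: [1]
Peg 2: [5, 4, 3]

After move 3 (1->2):
Peg 0: [2]
Peg 1: []
Peg 2: [5, 4, 3, 1]

After move 4 (0->1):
Peg 0: []
Peg 1: [2]
Peg 2: [5, 4, 3, 1]

After move 5 (1->0):
Peg 0: [2]
Peg 1: []
Peg 2: [5, 4, 3, 1]

After move 6 (2->0):
Peg 0: [2, 1]
Peg 1: []
Peg 2: [5, 4, 3]

After move 7 (0->1):
Peg 0: [2]
Peg 1: [1]
Peg 2: [5, 4, 3]

After move 8 (0->2):
Peg 0: []
Peg 1: [1]
Peg 2: [5, 4, 3, 2]

After move 9 (1->0):
Peg 0: [1]
Peg 1: []
Peg 2: [5, 4, 3, 2]

After move 10 (2->1):
Peg 0: [1]
Peg 1: [2]
Peg 2: [5, 4, 3]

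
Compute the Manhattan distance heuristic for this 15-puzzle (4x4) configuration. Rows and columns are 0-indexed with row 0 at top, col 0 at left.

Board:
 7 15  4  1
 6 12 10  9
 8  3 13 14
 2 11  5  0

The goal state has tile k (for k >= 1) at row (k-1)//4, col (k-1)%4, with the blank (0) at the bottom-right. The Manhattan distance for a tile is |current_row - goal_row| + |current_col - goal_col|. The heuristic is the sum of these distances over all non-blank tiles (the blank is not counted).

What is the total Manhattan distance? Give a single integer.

Answer: 44

Derivation:
Tile 7: (0,0)->(1,2) = 3
Tile 15: (0,1)->(3,2) = 4
Tile 4: (0,2)->(0,3) = 1
Tile 1: (0,3)->(0,0) = 3
Tile 6: (1,0)->(1,1) = 1
Tile 12: (1,1)->(2,3) = 3
Tile 10: (1,2)->(2,1) = 2
Tile 9: (1,3)->(2,0) = 4
Tile 8: (2,0)->(1,3) = 4
Tile 3: (2,1)->(0,2) = 3
Tile 13: (2,2)->(3,0) = 3
Tile 14: (2,3)->(3,1) = 3
Tile 2: (3,0)->(0,1) = 4
Tile 11: (3,1)->(2,2) = 2
Tile 5: (3,2)->(1,0) = 4
Sum: 3 + 4 + 1 + 3 + 1 + 3 + 2 + 4 + 4 + 3 + 3 + 3 + 4 + 2 + 4 = 44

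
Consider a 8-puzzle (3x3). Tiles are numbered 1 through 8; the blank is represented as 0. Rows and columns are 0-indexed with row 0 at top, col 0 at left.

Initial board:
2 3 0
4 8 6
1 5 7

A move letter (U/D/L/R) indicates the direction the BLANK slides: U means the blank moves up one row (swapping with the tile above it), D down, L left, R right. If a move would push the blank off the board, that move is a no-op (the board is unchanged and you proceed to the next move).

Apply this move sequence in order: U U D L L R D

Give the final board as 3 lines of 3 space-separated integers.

Answer: 2 3 6
4 5 8
1 0 7

Derivation:
After move 1 (U):
2 3 0
4 8 6
1 5 7

After move 2 (U):
2 3 0
4 8 6
1 5 7

After move 3 (D):
2 3 6
4 8 0
1 5 7

After move 4 (L):
2 3 6
4 0 8
1 5 7

After move 5 (L):
2 3 6
0 4 8
1 5 7

After move 6 (R):
2 3 6
4 0 8
1 5 7

After move 7 (D):
2 3 6
4 5 8
1 0 7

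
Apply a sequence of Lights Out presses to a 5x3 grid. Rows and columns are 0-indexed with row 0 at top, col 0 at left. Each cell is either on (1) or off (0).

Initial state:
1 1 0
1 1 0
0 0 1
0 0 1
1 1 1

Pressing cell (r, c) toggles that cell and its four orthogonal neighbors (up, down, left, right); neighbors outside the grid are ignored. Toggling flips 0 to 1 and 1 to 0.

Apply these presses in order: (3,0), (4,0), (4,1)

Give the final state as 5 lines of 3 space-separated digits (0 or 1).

Answer: 1 1 0
1 1 0
1 0 1
0 0 1
0 1 0

Derivation:
After press 1 at (3,0):
1 1 0
1 1 0
1 0 1
1 1 1
0 1 1

After press 2 at (4,0):
1 1 0
1 1 0
1 0 1
0 1 1
1 0 1

After press 3 at (4,1):
1 1 0
1 1 0
1 0 1
0 0 1
0 1 0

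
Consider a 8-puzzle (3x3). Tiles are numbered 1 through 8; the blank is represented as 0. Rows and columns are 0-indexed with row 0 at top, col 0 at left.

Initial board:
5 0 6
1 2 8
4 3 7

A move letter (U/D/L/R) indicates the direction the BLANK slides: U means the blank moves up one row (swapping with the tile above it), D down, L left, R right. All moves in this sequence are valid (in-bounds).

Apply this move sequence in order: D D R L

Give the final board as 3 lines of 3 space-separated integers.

After move 1 (D):
5 2 6
1 0 8
4 3 7

After move 2 (D):
5 2 6
1 3 8
4 0 7

After move 3 (R):
5 2 6
1 3 8
4 7 0

After move 4 (L):
5 2 6
1 3 8
4 0 7

Answer: 5 2 6
1 3 8
4 0 7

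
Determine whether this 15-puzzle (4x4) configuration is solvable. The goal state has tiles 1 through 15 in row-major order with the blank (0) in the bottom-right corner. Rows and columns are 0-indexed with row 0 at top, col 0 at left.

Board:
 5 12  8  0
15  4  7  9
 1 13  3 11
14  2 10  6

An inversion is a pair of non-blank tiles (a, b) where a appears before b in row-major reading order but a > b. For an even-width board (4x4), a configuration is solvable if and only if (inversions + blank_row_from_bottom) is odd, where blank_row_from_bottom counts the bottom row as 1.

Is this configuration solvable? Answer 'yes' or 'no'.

Answer: yes

Derivation:
Inversions: 55
Blank is in row 0 (0-indexed from top), which is row 4 counting from the bottom (bottom = 1).
55 + 4 = 59, which is odd, so the puzzle is solvable.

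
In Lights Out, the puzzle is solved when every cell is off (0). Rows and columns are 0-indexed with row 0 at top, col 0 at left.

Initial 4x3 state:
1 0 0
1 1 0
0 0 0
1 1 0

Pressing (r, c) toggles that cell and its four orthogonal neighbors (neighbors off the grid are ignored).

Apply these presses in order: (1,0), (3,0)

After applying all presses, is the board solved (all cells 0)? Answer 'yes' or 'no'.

Answer: yes

Derivation:
After press 1 at (1,0):
0 0 0
0 0 0
1 0 0
1 1 0

After press 2 at (3,0):
0 0 0
0 0 0
0 0 0
0 0 0

Lights still on: 0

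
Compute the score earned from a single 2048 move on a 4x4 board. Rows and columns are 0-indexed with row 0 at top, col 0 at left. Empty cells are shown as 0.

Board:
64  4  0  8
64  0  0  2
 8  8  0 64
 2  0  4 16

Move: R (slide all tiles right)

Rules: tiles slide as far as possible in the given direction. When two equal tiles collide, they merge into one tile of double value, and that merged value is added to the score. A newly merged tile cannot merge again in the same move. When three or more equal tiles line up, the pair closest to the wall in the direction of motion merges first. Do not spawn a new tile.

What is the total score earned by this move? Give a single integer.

Slide right:
row 0: [64, 4, 0, 8] -> [0, 64, 4, 8]  score +0 (running 0)
row 1: [64, 0, 0, 2] -> [0, 0, 64, 2]  score +0 (running 0)
row 2: [8, 8, 0, 64] -> [0, 0, 16, 64]  score +16 (running 16)
row 3: [2, 0, 4, 16] -> [0, 2, 4, 16]  score +0 (running 16)
Board after move:
 0 64  4  8
 0  0 64  2
 0  0 16 64
 0  2  4 16

Answer: 16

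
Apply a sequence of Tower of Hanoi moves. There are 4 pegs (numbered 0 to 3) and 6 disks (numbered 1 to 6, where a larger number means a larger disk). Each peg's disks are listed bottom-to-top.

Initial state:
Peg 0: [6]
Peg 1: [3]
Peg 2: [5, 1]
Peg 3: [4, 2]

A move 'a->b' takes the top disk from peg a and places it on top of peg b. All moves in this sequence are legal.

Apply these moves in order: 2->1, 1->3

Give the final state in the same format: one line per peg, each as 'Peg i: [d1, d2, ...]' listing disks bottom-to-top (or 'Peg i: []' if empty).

Answer: Peg 0: [6]
Peg 1: [3]
Peg 2: [5]
Peg 3: [4, 2, 1]

Derivation:
After move 1 (2->1):
Peg 0: [6]
Peg 1: [3, 1]
Peg 2: [5]
Peg 3: [4, 2]

After move 2 (1->3):
Peg 0: [6]
Peg 1: [3]
Peg 2: [5]
Peg 3: [4, 2, 1]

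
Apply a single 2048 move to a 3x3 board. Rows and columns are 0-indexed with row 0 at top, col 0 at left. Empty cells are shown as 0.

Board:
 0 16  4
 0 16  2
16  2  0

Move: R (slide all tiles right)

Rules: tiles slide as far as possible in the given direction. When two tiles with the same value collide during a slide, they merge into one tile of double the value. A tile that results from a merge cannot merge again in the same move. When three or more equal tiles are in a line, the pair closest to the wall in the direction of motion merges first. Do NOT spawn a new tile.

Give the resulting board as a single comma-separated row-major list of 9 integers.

Slide right:
row 0: [0, 16, 4] -> [0, 16, 4]
row 1: [0, 16, 2] -> [0, 16, 2]
row 2: [16, 2, 0] -> [0, 16, 2]

Answer: 0, 16, 4, 0, 16, 2, 0, 16, 2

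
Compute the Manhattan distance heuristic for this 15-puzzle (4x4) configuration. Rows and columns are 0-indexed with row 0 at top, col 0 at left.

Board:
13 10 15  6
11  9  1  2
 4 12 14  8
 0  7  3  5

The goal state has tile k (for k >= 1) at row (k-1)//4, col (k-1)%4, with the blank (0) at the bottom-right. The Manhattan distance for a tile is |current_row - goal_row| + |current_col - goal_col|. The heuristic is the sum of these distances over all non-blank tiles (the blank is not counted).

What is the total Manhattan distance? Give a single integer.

Answer: 43

Derivation:
Tile 13: (0,0)->(3,0) = 3
Tile 10: (0,1)->(2,1) = 2
Tile 15: (0,2)->(3,2) = 3
Tile 6: (0,3)->(1,1) = 3
Tile 11: (1,0)->(2,2) = 3
Tile 9: (1,1)->(2,0) = 2
Tile 1: (1,2)->(0,0) = 3
Tile 2: (1,3)->(0,1) = 3
Tile 4: (2,0)->(0,3) = 5
Tile 12: (2,1)->(2,3) = 2
Tile 14: (2,2)->(3,1) = 2
Tile 8: (2,3)->(1,3) = 1
Tile 7: (3,1)->(1,2) = 3
Tile 3: (3,2)->(0,2) = 3
Tile 5: (3,3)->(1,0) = 5
Sum: 3 + 2 + 3 + 3 + 3 + 2 + 3 + 3 + 5 + 2 + 2 + 1 + 3 + 3 + 5 = 43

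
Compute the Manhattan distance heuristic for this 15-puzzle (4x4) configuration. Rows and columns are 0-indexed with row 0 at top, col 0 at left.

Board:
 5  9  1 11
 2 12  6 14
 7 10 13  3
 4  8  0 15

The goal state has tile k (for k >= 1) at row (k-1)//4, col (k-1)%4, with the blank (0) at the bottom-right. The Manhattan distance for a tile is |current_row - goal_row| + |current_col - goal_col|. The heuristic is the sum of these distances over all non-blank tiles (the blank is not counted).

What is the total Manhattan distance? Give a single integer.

Tile 5: at (0,0), goal (1,0), distance |0-1|+|0-0| = 1
Tile 9: at (0,1), goal (2,0), distance |0-2|+|1-0| = 3
Tile 1: at (0,2), goal (0,0), distance |0-0|+|2-0| = 2
Tile 11: at (0,3), goal (2,2), distance |0-2|+|3-2| = 3
Tile 2: at (1,0), goal (0,1), distance |1-0|+|0-1| = 2
Tile 12: at (1,1), goal (2,3), distance |1-2|+|1-3| = 3
Tile 6: at (1,2), goal (1,1), distance |1-1|+|2-1| = 1
Tile 14: at (1,3), goal (3,1), distance |1-3|+|3-1| = 4
Tile 7: at (2,0), goal (1,2), distance |2-1|+|0-2| = 3
Tile 10: at (2,1), goal (2,1), distance |2-2|+|1-1| = 0
Tile 13: at (2,2), goal (3,0), distance |2-3|+|2-0| = 3
Tile 3: at (2,3), goal (0,2), distance |2-0|+|3-2| = 3
Tile 4: at (3,0), goal (0,3), distance |3-0|+|0-3| = 6
Tile 8: at (3,1), goal (1,3), distance |3-1|+|1-3| = 4
Tile 15: at (3,3), goal (3,2), distance |3-3|+|3-2| = 1
Sum: 1 + 3 + 2 + 3 + 2 + 3 + 1 + 4 + 3 + 0 + 3 + 3 + 6 + 4 + 1 = 39

Answer: 39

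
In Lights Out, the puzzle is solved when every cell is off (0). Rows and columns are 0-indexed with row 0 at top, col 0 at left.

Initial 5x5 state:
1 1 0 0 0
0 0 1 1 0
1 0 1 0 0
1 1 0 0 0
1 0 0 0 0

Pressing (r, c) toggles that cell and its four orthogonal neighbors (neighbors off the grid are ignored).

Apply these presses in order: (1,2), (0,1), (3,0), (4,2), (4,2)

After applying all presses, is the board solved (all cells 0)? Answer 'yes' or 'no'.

Answer: yes

Derivation:
After press 1 at (1,2):
1 1 1 0 0
0 1 0 0 0
1 0 0 0 0
1 1 0 0 0
1 0 0 0 0

After press 2 at (0,1):
0 0 0 0 0
0 0 0 0 0
1 0 0 0 0
1 1 0 0 0
1 0 0 0 0

After press 3 at (3,0):
0 0 0 0 0
0 0 0 0 0
0 0 0 0 0
0 0 0 0 0
0 0 0 0 0

After press 4 at (4,2):
0 0 0 0 0
0 0 0 0 0
0 0 0 0 0
0 0 1 0 0
0 1 1 1 0

After press 5 at (4,2):
0 0 0 0 0
0 0 0 0 0
0 0 0 0 0
0 0 0 0 0
0 0 0 0 0

Lights still on: 0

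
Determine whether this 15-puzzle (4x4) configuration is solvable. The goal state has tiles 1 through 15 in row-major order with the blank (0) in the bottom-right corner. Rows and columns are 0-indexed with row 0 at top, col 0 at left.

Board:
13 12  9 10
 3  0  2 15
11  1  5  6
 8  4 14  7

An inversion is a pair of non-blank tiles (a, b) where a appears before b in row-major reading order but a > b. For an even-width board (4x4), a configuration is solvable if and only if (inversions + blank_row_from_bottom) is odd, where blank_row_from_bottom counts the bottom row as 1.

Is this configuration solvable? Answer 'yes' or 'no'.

Inversions: 61
Blank is in row 1 (0-indexed from top), which is row 3 counting from the bottom (bottom = 1).
61 + 3 = 64, which is even, so the puzzle is not solvable.

Answer: no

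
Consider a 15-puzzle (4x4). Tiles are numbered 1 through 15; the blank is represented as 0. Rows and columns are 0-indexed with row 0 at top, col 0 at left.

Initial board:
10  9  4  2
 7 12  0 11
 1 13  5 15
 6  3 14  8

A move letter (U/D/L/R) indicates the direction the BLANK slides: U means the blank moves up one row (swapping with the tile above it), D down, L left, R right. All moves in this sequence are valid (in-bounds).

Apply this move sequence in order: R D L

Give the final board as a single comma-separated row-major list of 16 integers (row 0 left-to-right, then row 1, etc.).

After move 1 (R):
10  9  4  2
 7 12 11  0
 1 13  5 15
 6  3 14  8

After move 2 (D):
10  9  4  2
 7 12 11 15
 1 13  5  0
 6  3 14  8

After move 3 (L):
10  9  4  2
 7 12 11 15
 1 13  0  5
 6  3 14  8

Answer: 10, 9, 4, 2, 7, 12, 11, 15, 1, 13, 0, 5, 6, 3, 14, 8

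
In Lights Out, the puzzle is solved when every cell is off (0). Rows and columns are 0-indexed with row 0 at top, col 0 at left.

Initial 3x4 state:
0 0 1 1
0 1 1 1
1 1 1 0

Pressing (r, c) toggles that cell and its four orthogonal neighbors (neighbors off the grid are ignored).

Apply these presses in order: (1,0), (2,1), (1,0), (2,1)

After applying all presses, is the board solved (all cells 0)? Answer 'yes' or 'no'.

Answer: no

Derivation:
After press 1 at (1,0):
1 0 1 1
1 0 1 1
0 1 1 0

After press 2 at (2,1):
1 0 1 1
1 1 1 1
1 0 0 0

After press 3 at (1,0):
0 0 1 1
0 0 1 1
0 0 0 0

After press 4 at (2,1):
0 0 1 1
0 1 1 1
1 1 1 0

Lights still on: 8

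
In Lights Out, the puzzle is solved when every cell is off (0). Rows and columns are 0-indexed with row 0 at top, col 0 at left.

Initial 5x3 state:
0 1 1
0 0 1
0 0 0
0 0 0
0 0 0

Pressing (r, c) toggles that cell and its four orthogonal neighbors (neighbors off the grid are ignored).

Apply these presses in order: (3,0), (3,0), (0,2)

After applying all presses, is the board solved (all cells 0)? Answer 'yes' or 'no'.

After press 1 at (3,0):
0 1 1
0 0 1
1 0 0
1 1 0
1 0 0

After press 2 at (3,0):
0 1 1
0 0 1
0 0 0
0 0 0
0 0 0

After press 3 at (0,2):
0 0 0
0 0 0
0 0 0
0 0 0
0 0 0

Lights still on: 0

Answer: yes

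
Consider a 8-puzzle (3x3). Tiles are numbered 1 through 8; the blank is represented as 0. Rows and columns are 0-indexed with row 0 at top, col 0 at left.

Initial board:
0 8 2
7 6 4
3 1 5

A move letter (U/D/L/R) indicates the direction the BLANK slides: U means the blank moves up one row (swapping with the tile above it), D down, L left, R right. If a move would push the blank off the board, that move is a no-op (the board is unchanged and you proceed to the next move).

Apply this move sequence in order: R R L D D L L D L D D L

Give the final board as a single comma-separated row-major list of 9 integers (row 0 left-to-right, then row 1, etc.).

Answer: 8, 6, 2, 7, 1, 4, 0, 3, 5

Derivation:
After move 1 (R):
8 0 2
7 6 4
3 1 5

After move 2 (R):
8 2 0
7 6 4
3 1 5

After move 3 (L):
8 0 2
7 6 4
3 1 5

After move 4 (D):
8 6 2
7 0 4
3 1 5

After move 5 (D):
8 6 2
7 1 4
3 0 5

After move 6 (L):
8 6 2
7 1 4
0 3 5

After move 7 (L):
8 6 2
7 1 4
0 3 5

After move 8 (D):
8 6 2
7 1 4
0 3 5

After move 9 (L):
8 6 2
7 1 4
0 3 5

After move 10 (D):
8 6 2
7 1 4
0 3 5

After move 11 (D):
8 6 2
7 1 4
0 3 5

After move 12 (L):
8 6 2
7 1 4
0 3 5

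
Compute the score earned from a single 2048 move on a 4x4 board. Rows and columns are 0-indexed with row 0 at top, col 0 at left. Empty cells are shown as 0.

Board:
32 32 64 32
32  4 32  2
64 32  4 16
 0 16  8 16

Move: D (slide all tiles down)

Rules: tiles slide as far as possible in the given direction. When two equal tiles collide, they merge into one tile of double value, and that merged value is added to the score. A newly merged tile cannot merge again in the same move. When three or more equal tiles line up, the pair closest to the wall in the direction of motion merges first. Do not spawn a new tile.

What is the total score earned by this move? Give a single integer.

Slide down:
col 0: [32, 32, 64, 0] -> [0, 0, 64, 64]  score +64 (running 64)
col 1: [32, 4, 32, 16] -> [32, 4, 32, 16]  score +0 (running 64)
col 2: [64, 32, 4, 8] -> [64, 32, 4, 8]  score +0 (running 64)
col 3: [32, 2, 16, 16] -> [0, 32, 2, 32]  score +32 (running 96)
Board after move:
 0 32 64  0
 0  4 32 32
64 32  4  2
64 16  8 32

Answer: 96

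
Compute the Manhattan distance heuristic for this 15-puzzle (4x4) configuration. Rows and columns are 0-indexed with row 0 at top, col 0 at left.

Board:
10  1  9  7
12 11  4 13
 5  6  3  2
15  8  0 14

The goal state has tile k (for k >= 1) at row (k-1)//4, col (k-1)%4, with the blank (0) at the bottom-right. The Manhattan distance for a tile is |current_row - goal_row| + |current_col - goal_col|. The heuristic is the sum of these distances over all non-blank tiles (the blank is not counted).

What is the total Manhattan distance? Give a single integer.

Tile 10: at (0,0), goal (2,1), distance |0-2|+|0-1| = 3
Tile 1: at (0,1), goal (0,0), distance |0-0|+|1-0| = 1
Tile 9: at (0,2), goal (2,0), distance |0-2|+|2-0| = 4
Tile 7: at (0,3), goal (1,2), distance |0-1|+|3-2| = 2
Tile 12: at (1,0), goal (2,3), distance |1-2|+|0-3| = 4
Tile 11: at (1,1), goal (2,2), distance |1-2|+|1-2| = 2
Tile 4: at (1,2), goal (0,3), distance |1-0|+|2-3| = 2
Tile 13: at (1,3), goal (3,0), distance |1-3|+|3-0| = 5
Tile 5: at (2,0), goal (1,0), distance |2-1|+|0-0| = 1
Tile 6: at (2,1), goal (1,1), distance |2-1|+|1-1| = 1
Tile 3: at (2,2), goal (0,2), distance |2-0|+|2-2| = 2
Tile 2: at (2,3), goal (0,1), distance |2-0|+|3-1| = 4
Tile 15: at (3,0), goal (3,2), distance |3-3|+|0-2| = 2
Tile 8: at (3,1), goal (1,3), distance |3-1|+|1-3| = 4
Tile 14: at (3,3), goal (3,1), distance |3-3|+|3-1| = 2
Sum: 3 + 1 + 4 + 2 + 4 + 2 + 2 + 5 + 1 + 1 + 2 + 4 + 2 + 4 + 2 = 39

Answer: 39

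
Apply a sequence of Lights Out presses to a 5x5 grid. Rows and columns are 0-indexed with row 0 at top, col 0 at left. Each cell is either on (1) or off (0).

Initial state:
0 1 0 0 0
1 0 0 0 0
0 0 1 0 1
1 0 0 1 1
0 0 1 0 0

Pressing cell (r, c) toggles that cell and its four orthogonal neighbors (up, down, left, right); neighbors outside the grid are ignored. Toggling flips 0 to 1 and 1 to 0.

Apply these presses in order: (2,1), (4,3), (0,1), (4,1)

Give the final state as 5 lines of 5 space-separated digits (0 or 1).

Answer: 1 0 1 0 0
1 0 0 0 0
1 1 0 0 1
1 0 0 0 1
1 1 1 1 1

Derivation:
After press 1 at (2,1):
0 1 0 0 0
1 1 0 0 0
1 1 0 0 1
1 1 0 1 1
0 0 1 0 0

After press 2 at (4,3):
0 1 0 0 0
1 1 0 0 0
1 1 0 0 1
1 1 0 0 1
0 0 0 1 1

After press 3 at (0,1):
1 0 1 0 0
1 0 0 0 0
1 1 0 0 1
1 1 0 0 1
0 0 0 1 1

After press 4 at (4,1):
1 0 1 0 0
1 0 0 0 0
1 1 0 0 1
1 0 0 0 1
1 1 1 1 1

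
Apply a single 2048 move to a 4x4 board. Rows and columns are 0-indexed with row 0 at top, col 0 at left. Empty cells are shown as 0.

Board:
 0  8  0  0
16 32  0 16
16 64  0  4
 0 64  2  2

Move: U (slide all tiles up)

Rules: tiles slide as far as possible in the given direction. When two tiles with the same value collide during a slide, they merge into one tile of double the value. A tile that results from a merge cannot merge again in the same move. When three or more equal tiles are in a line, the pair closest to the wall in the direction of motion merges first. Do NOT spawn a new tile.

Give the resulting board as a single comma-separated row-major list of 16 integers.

Answer: 32, 8, 2, 16, 0, 32, 0, 4, 0, 128, 0, 2, 0, 0, 0, 0

Derivation:
Slide up:
col 0: [0, 16, 16, 0] -> [32, 0, 0, 0]
col 1: [8, 32, 64, 64] -> [8, 32, 128, 0]
col 2: [0, 0, 0, 2] -> [2, 0, 0, 0]
col 3: [0, 16, 4, 2] -> [16, 4, 2, 0]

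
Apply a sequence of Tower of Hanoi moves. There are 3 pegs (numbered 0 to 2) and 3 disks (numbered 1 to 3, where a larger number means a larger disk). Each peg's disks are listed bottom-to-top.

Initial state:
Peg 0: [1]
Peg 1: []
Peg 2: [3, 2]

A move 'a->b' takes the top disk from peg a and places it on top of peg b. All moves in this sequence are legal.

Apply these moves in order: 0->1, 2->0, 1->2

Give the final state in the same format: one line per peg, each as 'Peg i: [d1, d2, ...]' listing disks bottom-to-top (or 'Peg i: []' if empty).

After move 1 (0->1):
Peg 0: []
Peg 1: [1]
Peg 2: [3, 2]

After move 2 (2->0):
Peg 0: [2]
Peg 1: [1]
Peg 2: [3]

After move 3 (1->2):
Peg 0: [2]
Peg 1: []
Peg 2: [3, 1]

Answer: Peg 0: [2]
Peg 1: []
Peg 2: [3, 1]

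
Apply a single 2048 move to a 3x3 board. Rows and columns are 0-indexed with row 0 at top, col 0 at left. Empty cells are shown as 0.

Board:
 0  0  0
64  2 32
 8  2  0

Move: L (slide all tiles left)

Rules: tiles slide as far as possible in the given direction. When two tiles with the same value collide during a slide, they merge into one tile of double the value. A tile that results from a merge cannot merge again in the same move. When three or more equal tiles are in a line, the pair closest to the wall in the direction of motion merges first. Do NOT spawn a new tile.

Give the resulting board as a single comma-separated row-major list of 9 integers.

Answer: 0, 0, 0, 64, 2, 32, 8, 2, 0

Derivation:
Slide left:
row 0: [0, 0, 0] -> [0, 0, 0]
row 1: [64, 2, 32] -> [64, 2, 32]
row 2: [8, 2, 0] -> [8, 2, 0]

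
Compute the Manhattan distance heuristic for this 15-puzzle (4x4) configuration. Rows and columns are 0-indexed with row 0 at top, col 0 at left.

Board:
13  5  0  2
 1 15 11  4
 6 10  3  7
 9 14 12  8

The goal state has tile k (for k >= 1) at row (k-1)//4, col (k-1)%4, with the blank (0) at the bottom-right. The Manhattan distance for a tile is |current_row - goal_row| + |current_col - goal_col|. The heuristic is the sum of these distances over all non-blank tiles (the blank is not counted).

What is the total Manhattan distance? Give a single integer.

Answer: 24

Derivation:
Tile 13: (0,0)->(3,0) = 3
Tile 5: (0,1)->(1,0) = 2
Tile 2: (0,3)->(0,1) = 2
Tile 1: (1,0)->(0,0) = 1
Tile 15: (1,1)->(3,2) = 3
Tile 11: (1,2)->(2,2) = 1
Tile 4: (1,3)->(0,3) = 1
Tile 6: (2,0)->(1,1) = 2
Tile 10: (2,1)->(2,1) = 0
Tile 3: (2,2)->(0,2) = 2
Tile 7: (2,3)->(1,2) = 2
Tile 9: (3,0)->(2,0) = 1
Tile 14: (3,1)->(3,1) = 0
Tile 12: (3,2)->(2,3) = 2
Tile 8: (3,3)->(1,3) = 2
Sum: 3 + 2 + 2 + 1 + 3 + 1 + 1 + 2 + 0 + 2 + 2 + 1 + 0 + 2 + 2 = 24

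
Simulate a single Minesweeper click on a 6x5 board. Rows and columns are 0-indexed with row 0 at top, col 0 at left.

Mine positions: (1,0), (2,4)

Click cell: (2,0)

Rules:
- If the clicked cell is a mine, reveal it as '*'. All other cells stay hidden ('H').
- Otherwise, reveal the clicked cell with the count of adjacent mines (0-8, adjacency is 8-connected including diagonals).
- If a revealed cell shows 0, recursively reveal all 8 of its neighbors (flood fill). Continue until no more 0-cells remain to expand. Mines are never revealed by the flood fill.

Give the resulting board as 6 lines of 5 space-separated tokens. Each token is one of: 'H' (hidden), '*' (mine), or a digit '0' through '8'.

H H H H H
H H H H H
1 H H H H
H H H H H
H H H H H
H H H H H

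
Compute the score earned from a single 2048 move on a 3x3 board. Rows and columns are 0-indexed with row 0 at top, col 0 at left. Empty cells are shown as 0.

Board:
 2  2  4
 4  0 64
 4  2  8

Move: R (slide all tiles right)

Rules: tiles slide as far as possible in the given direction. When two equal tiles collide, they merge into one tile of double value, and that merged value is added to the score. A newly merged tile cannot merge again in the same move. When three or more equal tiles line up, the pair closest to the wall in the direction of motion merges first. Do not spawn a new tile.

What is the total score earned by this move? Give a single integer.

Answer: 4

Derivation:
Slide right:
row 0: [2, 2, 4] -> [0, 4, 4]  score +4 (running 4)
row 1: [4, 0, 64] -> [0, 4, 64]  score +0 (running 4)
row 2: [4, 2, 8] -> [4, 2, 8]  score +0 (running 4)
Board after move:
 0  4  4
 0  4 64
 4  2  8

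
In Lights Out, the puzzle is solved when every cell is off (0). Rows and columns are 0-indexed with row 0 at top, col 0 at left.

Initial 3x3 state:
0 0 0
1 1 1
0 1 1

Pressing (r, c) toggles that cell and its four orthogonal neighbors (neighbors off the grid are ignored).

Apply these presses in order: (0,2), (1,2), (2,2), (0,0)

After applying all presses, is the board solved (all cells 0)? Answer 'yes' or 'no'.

After press 1 at (0,2):
0 1 1
1 1 0
0 1 1

After press 2 at (1,2):
0 1 0
1 0 1
0 1 0

After press 3 at (2,2):
0 1 0
1 0 0
0 0 1

After press 4 at (0,0):
1 0 0
0 0 0
0 0 1

Lights still on: 2

Answer: no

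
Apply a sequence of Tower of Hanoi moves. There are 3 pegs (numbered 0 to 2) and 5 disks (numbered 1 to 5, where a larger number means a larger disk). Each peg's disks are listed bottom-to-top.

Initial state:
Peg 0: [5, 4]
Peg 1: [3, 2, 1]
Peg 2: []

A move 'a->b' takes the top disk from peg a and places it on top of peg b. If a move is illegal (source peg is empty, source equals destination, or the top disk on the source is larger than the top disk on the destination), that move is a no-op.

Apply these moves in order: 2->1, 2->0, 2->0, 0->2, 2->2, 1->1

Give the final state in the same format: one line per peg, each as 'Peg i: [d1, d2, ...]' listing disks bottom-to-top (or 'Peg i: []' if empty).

Answer: Peg 0: [5]
Peg 1: [3, 2, 1]
Peg 2: [4]

Derivation:
After move 1 (2->1):
Peg 0: [5, 4]
Peg 1: [3, 2, 1]
Peg 2: []

After move 2 (2->0):
Peg 0: [5, 4]
Peg 1: [3, 2, 1]
Peg 2: []

After move 3 (2->0):
Peg 0: [5, 4]
Peg 1: [3, 2, 1]
Peg 2: []

After move 4 (0->2):
Peg 0: [5]
Peg 1: [3, 2, 1]
Peg 2: [4]

After move 5 (2->2):
Peg 0: [5]
Peg 1: [3, 2, 1]
Peg 2: [4]

After move 6 (1->1):
Peg 0: [5]
Peg 1: [3, 2, 1]
Peg 2: [4]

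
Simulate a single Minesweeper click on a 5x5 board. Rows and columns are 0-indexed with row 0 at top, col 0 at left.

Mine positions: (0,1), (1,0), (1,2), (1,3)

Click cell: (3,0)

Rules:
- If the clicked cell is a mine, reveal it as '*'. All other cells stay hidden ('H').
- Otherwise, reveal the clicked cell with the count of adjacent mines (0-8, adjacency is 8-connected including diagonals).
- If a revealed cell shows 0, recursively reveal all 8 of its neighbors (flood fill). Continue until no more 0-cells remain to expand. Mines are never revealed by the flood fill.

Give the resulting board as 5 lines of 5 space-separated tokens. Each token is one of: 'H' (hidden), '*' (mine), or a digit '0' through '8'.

H H H H H
H H H H H
1 2 2 2 1
0 0 0 0 0
0 0 0 0 0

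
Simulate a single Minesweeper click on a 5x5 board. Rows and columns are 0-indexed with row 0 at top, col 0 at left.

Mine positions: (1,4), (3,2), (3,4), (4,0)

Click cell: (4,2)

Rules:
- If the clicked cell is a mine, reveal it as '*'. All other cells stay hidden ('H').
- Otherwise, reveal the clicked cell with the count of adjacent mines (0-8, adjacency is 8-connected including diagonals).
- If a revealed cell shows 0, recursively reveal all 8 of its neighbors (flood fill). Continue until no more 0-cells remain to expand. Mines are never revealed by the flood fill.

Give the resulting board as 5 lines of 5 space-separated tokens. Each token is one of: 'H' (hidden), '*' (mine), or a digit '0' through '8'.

H H H H H
H H H H H
H H H H H
H H H H H
H H 1 H H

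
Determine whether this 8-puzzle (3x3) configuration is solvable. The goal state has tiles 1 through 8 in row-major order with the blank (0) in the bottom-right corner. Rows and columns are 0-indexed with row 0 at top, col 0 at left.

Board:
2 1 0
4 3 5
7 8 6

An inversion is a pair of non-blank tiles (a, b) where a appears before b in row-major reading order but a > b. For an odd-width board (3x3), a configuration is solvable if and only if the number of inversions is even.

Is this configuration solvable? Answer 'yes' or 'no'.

Answer: yes

Derivation:
Inversions (pairs i<j in row-major order where tile[i] > tile[j] > 0): 4
4 is even, so the puzzle is solvable.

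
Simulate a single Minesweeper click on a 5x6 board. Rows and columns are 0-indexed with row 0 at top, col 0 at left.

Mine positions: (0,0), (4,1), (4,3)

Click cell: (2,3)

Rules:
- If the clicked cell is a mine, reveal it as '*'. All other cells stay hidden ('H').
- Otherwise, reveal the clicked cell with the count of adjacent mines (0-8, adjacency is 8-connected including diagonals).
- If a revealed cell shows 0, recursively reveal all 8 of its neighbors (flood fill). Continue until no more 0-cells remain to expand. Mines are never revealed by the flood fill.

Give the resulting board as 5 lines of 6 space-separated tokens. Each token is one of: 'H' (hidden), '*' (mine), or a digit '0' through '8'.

H 1 0 0 0 0
1 1 0 0 0 0
0 0 0 0 0 0
1 1 2 1 1 0
H H H H 1 0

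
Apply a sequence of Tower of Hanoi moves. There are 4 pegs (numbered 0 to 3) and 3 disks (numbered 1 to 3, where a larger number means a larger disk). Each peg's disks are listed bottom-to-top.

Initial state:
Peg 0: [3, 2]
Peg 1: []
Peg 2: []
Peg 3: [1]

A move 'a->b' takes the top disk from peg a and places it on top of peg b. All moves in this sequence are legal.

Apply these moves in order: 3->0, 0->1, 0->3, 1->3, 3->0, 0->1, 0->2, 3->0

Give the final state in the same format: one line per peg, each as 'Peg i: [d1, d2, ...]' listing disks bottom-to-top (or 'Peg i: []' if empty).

After move 1 (3->0):
Peg 0: [3, 2, 1]
Peg 1: []
Peg 2: []
Peg 3: []

After move 2 (0->1):
Peg 0: [3, 2]
Peg 1: [1]
Peg 2: []
Peg 3: []

After move 3 (0->3):
Peg 0: [3]
Peg 1: [1]
Peg 2: []
Peg 3: [2]

After move 4 (1->3):
Peg 0: [3]
Peg 1: []
Peg 2: []
Peg 3: [2, 1]

After move 5 (3->0):
Peg 0: [3, 1]
Peg 1: []
Peg 2: []
Peg 3: [2]

After move 6 (0->1):
Peg 0: [3]
Peg 1: [1]
Peg 2: []
Peg 3: [2]

After move 7 (0->2):
Peg 0: []
Peg 1: [1]
Peg 2: [3]
Peg 3: [2]

After move 8 (3->0):
Peg 0: [2]
Peg 1: [1]
Peg 2: [3]
Peg 3: []

Answer: Peg 0: [2]
Peg 1: [1]
Peg 2: [3]
Peg 3: []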